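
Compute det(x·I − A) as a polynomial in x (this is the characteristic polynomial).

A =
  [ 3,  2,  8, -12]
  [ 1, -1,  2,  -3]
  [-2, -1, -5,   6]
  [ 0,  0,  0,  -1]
x^4 + 4*x^3 + 6*x^2 + 4*x + 1

Expanding det(x·I − A) (e.g. by cofactor expansion or by noting that A is similar to its Jordan form J, which has the same characteristic polynomial as A) gives
  χ_A(x) = x^4 + 4*x^3 + 6*x^2 + 4*x + 1
which factors as (x + 1)^4. The eigenvalues (with algebraic multiplicities) are λ = -1 with multiplicity 4.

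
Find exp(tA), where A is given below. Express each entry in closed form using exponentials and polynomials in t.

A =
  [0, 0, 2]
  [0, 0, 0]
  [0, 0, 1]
e^{tA} =
  [1, 0, 2*exp(t) - 2]
  [0, 1, 0]
  [0, 0, exp(t)]

Strategy: write A = P · J · P⁻¹ where J is a Jordan canonical form, so e^{tA} = P · e^{tJ} · P⁻¹, and e^{tJ} can be computed block-by-block.

A has Jordan form
J =
  [0, 0, 0]
  [0, 0, 0]
  [0, 0, 1]
(up to reordering of blocks).

Per-block formulas:
  For a 1×1 block at λ = 0: exp(t · [0]) = [e^(0t)].
  For a 1×1 block at λ = 1: exp(t · [1]) = [e^(1t)].

After assembling e^{tJ} and conjugating by P, we get:

e^{tA} =
  [1, 0, 2*exp(t) - 2]
  [0, 1, 0]
  [0, 0, exp(t)]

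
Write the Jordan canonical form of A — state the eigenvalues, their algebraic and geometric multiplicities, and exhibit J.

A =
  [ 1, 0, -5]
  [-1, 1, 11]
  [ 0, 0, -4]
J_1(-4) ⊕ J_2(1)

The characteristic polynomial is
  det(x·I − A) = x^3 + 2*x^2 - 7*x + 4 = (x - 1)^2*(x + 4)

Eigenvalues and multiplicities (the geometric multiplicity of λ is n − rank(A − λI), which equals the number of Jordan blocks for λ):
  λ = -4: algebraic multiplicity = 1, geometric multiplicity = 1
  λ = 1: algebraic multiplicity = 2, geometric multiplicity = 1

Determining the block sizes for each eigenvalue:
  λ = -4: one block (gm = 1), so the single block has size am = 1 → block sizes [1]
  λ = 1: one block (gm = 1), so the single block has size am = 2 → block sizes [2]

Assembling the blocks gives a Jordan form
J =
  [-4, 0, 0]
  [ 0, 1, 1]
  [ 0, 0, 1]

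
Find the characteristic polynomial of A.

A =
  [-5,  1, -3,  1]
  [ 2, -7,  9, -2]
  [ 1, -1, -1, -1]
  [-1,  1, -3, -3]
x^4 + 16*x^3 + 96*x^2 + 256*x + 256

Expanding det(x·I − A) (e.g. by cofactor expansion or by noting that A is similar to its Jordan form J, which has the same characteristic polynomial as A) gives
  χ_A(x) = x^4 + 16*x^3 + 96*x^2 + 256*x + 256
which factors as (x + 4)^4. The eigenvalues (with algebraic multiplicities) are λ = -4 with multiplicity 4.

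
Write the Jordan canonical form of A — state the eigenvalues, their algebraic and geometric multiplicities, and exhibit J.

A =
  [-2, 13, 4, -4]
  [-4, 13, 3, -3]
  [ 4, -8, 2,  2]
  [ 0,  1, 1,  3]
J_3(4) ⊕ J_1(4)

The characteristic polynomial is
  det(x·I − A) = x^4 - 16*x^3 + 96*x^2 - 256*x + 256 = (x - 4)^4

Eigenvalues and multiplicities (the geometric multiplicity of λ is n − rank(A − λI), which equals the number of Jordan blocks for λ):
  λ = 4: algebraic multiplicity = 4, geometric multiplicity = 2

Determining the block sizes for each eigenvalue:
  λ = 4: with am = 4 and gm = 2, the partition is not yet determined (e.g. several partitions of 4 into 2 parts exist). Let N = A − (4)·I. Computing rank(N^1) = 2, rank(N^2) = 1, rank(N^3) = 0; the number of blocks of size ≥ j is rank(N^{j−1}) − rank(N^j), giving [2, 1, 1]. So we have 1 block(s) of size 3, 1 block(s) of size 1 → block sizes [3, 1]

Assembling the blocks gives a Jordan form
J =
  [4, 1, 0, 0]
  [0, 4, 1, 0]
  [0, 0, 4, 0]
  [0, 0, 0, 4]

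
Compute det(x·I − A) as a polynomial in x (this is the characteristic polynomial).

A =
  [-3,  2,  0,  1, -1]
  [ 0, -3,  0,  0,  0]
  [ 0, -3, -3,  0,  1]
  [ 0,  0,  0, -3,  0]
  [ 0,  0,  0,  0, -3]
x^5 + 15*x^4 + 90*x^3 + 270*x^2 + 405*x + 243

Expanding det(x·I − A) (e.g. by cofactor expansion or by noting that A is similar to its Jordan form J, which has the same characteristic polynomial as A) gives
  χ_A(x) = x^5 + 15*x^4 + 90*x^3 + 270*x^2 + 405*x + 243
which factors as (x + 3)^5. The eigenvalues (with algebraic multiplicities) are λ = -3 with multiplicity 5.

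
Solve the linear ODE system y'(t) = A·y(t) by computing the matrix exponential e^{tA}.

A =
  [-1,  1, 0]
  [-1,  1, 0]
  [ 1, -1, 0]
e^{tA} =
  [1 - t, t, 0]
  [-t, t + 1, 0]
  [t, -t, 1]

Strategy: write A = P · J · P⁻¹ where J is a Jordan canonical form, so e^{tA} = P · e^{tJ} · P⁻¹, and e^{tJ} can be computed block-by-block.

A has Jordan form
J =
  [0, 1, 0]
  [0, 0, 0]
  [0, 0, 0]
(up to reordering of blocks).

Per-block formulas:
  For a 1×1 block at λ = 0: exp(t · [0]) = [e^(0t)].
  For a 2×2 Jordan block J_2(0): exp(t · J_2(0)) = e^(0t)·(I + t·N), where N is the 2×2 nilpotent shift.

After assembling e^{tJ} and conjugating by P, we get:

e^{tA} =
  [1 - t, t, 0]
  [-t, t + 1, 0]
  [t, -t, 1]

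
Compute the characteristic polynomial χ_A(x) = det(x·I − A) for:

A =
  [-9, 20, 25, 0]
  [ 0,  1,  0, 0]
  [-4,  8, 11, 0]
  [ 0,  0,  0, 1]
x^4 - 4*x^3 + 6*x^2 - 4*x + 1

Expanding det(x·I − A) (e.g. by cofactor expansion or by noting that A is similar to its Jordan form J, which has the same characteristic polynomial as A) gives
  χ_A(x) = x^4 - 4*x^3 + 6*x^2 - 4*x + 1
which factors as (x - 1)^4. The eigenvalues (with algebraic multiplicities) are λ = 1 with multiplicity 4.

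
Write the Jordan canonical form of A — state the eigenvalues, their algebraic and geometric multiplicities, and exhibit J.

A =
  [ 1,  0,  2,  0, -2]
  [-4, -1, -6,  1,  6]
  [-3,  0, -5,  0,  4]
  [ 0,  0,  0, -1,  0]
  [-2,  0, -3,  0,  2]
J_2(-1) ⊕ J_2(-1) ⊕ J_1(0)

The characteristic polynomial is
  det(x·I − A) = x^5 + 4*x^4 + 6*x^3 + 4*x^2 + x = x*(x + 1)^4

Eigenvalues and multiplicities (the geometric multiplicity of λ is n − rank(A − λI), which equals the number of Jordan blocks for λ):
  λ = -1: algebraic multiplicity = 4, geometric multiplicity = 2
  λ = 0: algebraic multiplicity = 1, geometric multiplicity = 1

Determining the block sizes for each eigenvalue:
  λ = -1: with am = 4 and gm = 2, the partition is not yet determined (e.g. several partitions of 4 into 2 parts exist). Let N = A − (-1)·I. Computing rank(N^1) = 3, rank(N^2) = 1; the number of blocks of size ≥ j is rank(N^{j−1}) − rank(N^j), giving [2, 2]. So we have 2 block(s) of size 2 → block sizes [2, 2]
  λ = 0: one block (gm = 1), so the single block has size am = 1 → block sizes [1]

Assembling the blocks gives a Jordan form
J =
  [-1,  1,  0,  0, 0]
  [ 0, -1,  0,  0, 0]
  [ 0,  0, -1,  1, 0]
  [ 0,  0,  0, -1, 0]
  [ 0,  0,  0,  0, 0]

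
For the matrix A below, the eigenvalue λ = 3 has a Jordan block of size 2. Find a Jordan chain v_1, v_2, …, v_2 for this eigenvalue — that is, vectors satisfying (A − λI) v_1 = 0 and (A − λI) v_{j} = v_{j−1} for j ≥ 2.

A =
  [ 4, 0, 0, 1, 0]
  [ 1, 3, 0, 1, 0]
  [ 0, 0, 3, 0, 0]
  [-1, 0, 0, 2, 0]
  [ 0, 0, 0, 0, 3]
A Jordan chain for λ = 3 of length 2:
v_1 = (1, 1, 0, -1, 0)ᵀ
v_2 = (1, 0, 0, 0, 0)ᵀ

Let N = A − (3)·I. We want v_2 with N^2 v_2 = 0 but N^1 v_2 ≠ 0; then v_{j-1} := N · v_j for j = 2, …, 2.

Pick v_2 = (1, 0, 0, 0, 0)ᵀ.
Then v_1 = N · v_2 = (1, 1, 0, -1, 0)ᵀ.

Sanity check: (A − (3)·I) v_1 = (0, 0, 0, 0, 0)ᵀ = 0. ✓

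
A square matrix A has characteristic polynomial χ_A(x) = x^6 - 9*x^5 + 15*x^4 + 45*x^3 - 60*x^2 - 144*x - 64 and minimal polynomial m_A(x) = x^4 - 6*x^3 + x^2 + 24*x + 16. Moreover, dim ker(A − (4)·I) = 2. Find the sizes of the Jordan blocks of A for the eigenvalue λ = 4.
Block sizes for λ = 4: [2, 1]

Step 1 — from the characteristic polynomial, algebraic multiplicity of λ = 4 is 3. From dim ker(A − (4)·I) = 2, there are exactly 2 Jordan blocks for λ = 4.
Step 2 — from the minimal polynomial, the factor (x − 4)^2 tells us the largest block for λ = 4 has size 2.
Step 3 — with total size 3, 2 blocks, and largest block 2, the block sizes (in nonincreasing order) are [2, 1].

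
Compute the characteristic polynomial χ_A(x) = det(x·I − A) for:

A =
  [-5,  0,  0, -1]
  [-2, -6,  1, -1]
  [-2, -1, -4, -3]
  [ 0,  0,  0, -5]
x^4 + 20*x^3 + 150*x^2 + 500*x + 625

Expanding det(x·I − A) (e.g. by cofactor expansion or by noting that A is similar to its Jordan form J, which has the same characteristic polynomial as A) gives
  χ_A(x) = x^4 + 20*x^3 + 150*x^2 + 500*x + 625
which factors as (x + 5)^4. The eigenvalues (with algebraic multiplicities) are λ = -5 with multiplicity 4.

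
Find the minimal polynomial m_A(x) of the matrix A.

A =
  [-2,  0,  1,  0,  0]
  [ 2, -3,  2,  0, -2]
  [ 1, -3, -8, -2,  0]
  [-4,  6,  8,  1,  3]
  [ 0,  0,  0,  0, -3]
x^3 + 9*x^2 + 27*x + 27

The characteristic polynomial is χ_A(x) = (x + 3)^5, so the eigenvalues are known. The minimal polynomial is
  m_A(x) = Π_λ (x − λ)^{k_λ}
where k_λ is the size of the *largest* Jordan block for λ (equivalently, the smallest k with (A − λI)^k v = 0 for every generalised eigenvector v of λ).

  λ = -3: largest Jordan block has size 3, contributing (x + 3)^3

So m_A(x) = (x + 3)^3 = x^3 + 9*x^2 + 27*x + 27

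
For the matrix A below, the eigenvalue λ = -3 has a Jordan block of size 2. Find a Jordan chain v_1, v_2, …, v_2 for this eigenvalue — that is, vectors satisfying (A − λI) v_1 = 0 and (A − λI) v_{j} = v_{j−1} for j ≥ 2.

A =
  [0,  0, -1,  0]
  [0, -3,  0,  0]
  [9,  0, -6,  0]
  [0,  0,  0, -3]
A Jordan chain for λ = -3 of length 2:
v_1 = (3, 0, 9, 0)ᵀ
v_2 = (1, 0, 0, 0)ᵀ

Let N = A − (-3)·I. We want v_2 with N^2 v_2 = 0 but N^1 v_2 ≠ 0; then v_{j-1} := N · v_j for j = 2, …, 2.

Pick v_2 = (1, 0, 0, 0)ᵀ.
Then v_1 = N · v_2 = (3, 0, 9, 0)ᵀ.

Sanity check: (A − (-3)·I) v_1 = (0, 0, 0, 0)ᵀ = 0. ✓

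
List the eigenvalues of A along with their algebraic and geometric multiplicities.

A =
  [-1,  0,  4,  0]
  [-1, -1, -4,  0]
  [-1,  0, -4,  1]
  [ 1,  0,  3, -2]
λ = -3: alg = 2, geom = 1; λ = -1: alg = 2, geom = 1

Step 1 — factor the characteristic polynomial to read off the algebraic multiplicities:
  χ_A(x) = (x + 1)^2*(x + 3)^2

Step 2 — compute geometric multiplicities via the rank-nullity identity g(λ) = n − rank(A − λI):
  rank(A − (-3)·I) = 3, so dim ker(A − (-3)·I) = n − 3 = 1
  rank(A − (-1)·I) = 3, so dim ker(A − (-1)·I) = n − 3 = 1

Summary:
  λ = -3: algebraic multiplicity = 2, geometric multiplicity = 1
  λ = -1: algebraic multiplicity = 2, geometric multiplicity = 1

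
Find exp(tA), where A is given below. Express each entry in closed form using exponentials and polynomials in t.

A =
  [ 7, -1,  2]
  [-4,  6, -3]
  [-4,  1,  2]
e^{tA} =
  [2*t*exp(5*t) + exp(5*t), -t^2*exp(5*t)/2 - t*exp(5*t), t^2*exp(5*t)/2 + 2*t*exp(5*t)]
  [-4*t*exp(5*t), t^2*exp(5*t) + t*exp(5*t) + exp(5*t), -t^2*exp(5*t) - 3*t*exp(5*t)]
  [-4*t*exp(5*t), t^2*exp(5*t) + t*exp(5*t), -t^2*exp(5*t) - 3*t*exp(5*t) + exp(5*t)]

Strategy: write A = P · J · P⁻¹ where J is a Jordan canonical form, so e^{tA} = P · e^{tJ} · P⁻¹, and e^{tJ} can be computed block-by-block.

A has Jordan form
J =
  [5, 1, 0]
  [0, 5, 1]
  [0, 0, 5]
(up to reordering of blocks).

Per-block formulas:
  For a 3×3 Jordan block J_3(5): exp(t · J_3(5)) = e^(5t)·(I + t·N + (t^2/2)·N^2), where N is the 3×3 nilpotent shift.

After assembling e^{tJ} and conjugating by P, we get:

e^{tA} =
  [2*t*exp(5*t) + exp(5*t), -t^2*exp(5*t)/2 - t*exp(5*t), t^2*exp(5*t)/2 + 2*t*exp(5*t)]
  [-4*t*exp(5*t), t^2*exp(5*t) + t*exp(5*t) + exp(5*t), -t^2*exp(5*t) - 3*t*exp(5*t)]
  [-4*t*exp(5*t), t^2*exp(5*t) + t*exp(5*t), -t^2*exp(5*t) - 3*t*exp(5*t) + exp(5*t)]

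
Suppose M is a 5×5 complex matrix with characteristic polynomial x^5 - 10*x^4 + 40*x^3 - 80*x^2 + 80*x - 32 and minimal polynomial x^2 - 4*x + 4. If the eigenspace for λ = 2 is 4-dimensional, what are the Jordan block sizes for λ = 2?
Block sizes for λ = 2: [2, 1, 1, 1]

Step 1 — from the characteristic polynomial, algebraic multiplicity of λ = 2 is 5. From dim ker(M − (2)·I) = 4, there are exactly 4 Jordan blocks for λ = 2.
Step 2 — from the minimal polynomial, the factor (x − 2)^2 tells us the largest block for λ = 2 has size 2.
Step 3 — with total size 5, 4 blocks, and largest block 2, the block sizes (in nonincreasing order) are [2, 1, 1, 1].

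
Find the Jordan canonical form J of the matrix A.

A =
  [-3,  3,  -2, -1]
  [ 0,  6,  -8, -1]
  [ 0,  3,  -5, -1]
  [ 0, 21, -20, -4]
J_2(-3) ⊕ J_1(-3) ⊕ J_1(3)

The characteristic polynomial is
  det(x·I − A) = x^4 + 6*x^3 - 54*x - 81 = (x - 3)*(x + 3)^3

Eigenvalues and multiplicities (the geometric multiplicity of λ is n − rank(A − λI), which equals the number of Jordan blocks for λ):
  λ = -3: algebraic multiplicity = 3, geometric multiplicity = 2
  λ = 3: algebraic multiplicity = 1, geometric multiplicity = 1

Determining the block sizes for each eigenvalue:
  λ = -3: 2 blocks summing to 3 forces exactly one block of size 2 and the rest size 1 → block sizes [2, 1]
  λ = 3: one block (gm = 1), so the single block has size am = 1 → block sizes [1]

Assembling the blocks gives a Jordan form
J =
  [-3,  1,  0, 0]
  [ 0, -3,  0, 0]
  [ 0,  0, -3, 0]
  [ 0,  0,  0, 3]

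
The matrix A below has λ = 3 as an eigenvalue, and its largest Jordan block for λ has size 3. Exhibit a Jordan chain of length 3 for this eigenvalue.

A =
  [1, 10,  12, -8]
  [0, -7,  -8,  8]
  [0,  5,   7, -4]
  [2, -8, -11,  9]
A Jordan chain for λ = 3 of length 3:
v_1 = (4, -4, 2, -3)ᵀ
v_2 = (10, -10, 5, -8)ᵀ
v_3 = (0, 1, 0, 0)ᵀ

Let N = A − (3)·I. We want v_3 with N^3 v_3 = 0 but N^2 v_3 ≠ 0; then v_{j-1} := N · v_j for j = 3, …, 2.

Pick v_3 = (0, 1, 0, 0)ᵀ.
Then v_2 = N · v_3 = (10, -10, 5, -8)ᵀ.
Then v_1 = N · v_2 = (4, -4, 2, -3)ᵀ.

Sanity check: (A − (3)·I) v_1 = (0, 0, 0, 0)ᵀ = 0. ✓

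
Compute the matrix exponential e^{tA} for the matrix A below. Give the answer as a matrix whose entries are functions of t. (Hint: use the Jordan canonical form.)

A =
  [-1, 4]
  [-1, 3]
e^{tA} =
  [-2*t*exp(t) + exp(t), 4*t*exp(t)]
  [-t*exp(t), 2*t*exp(t) + exp(t)]

Strategy: write A = P · J · P⁻¹ where J is a Jordan canonical form, so e^{tA} = P · e^{tJ} · P⁻¹, and e^{tJ} can be computed block-by-block.

A has Jordan form
J =
  [1, 1]
  [0, 1]
(up to reordering of blocks).

Per-block formulas:
  For a 2×2 Jordan block J_2(1): exp(t · J_2(1)) = e^(1t)·(I + t·N), where N is the 2×2 nilpotent shift.

After assembling e^{tJ} and conjugating by P, we get:

e^{tA} =
  [-2*t*exp(t) + exp(t), 4*t*exp(t)]
  [-t*exp(t), 2*t*exp(t) + exp(t)]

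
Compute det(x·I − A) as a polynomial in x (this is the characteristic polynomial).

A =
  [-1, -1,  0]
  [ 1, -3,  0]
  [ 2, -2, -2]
x^3 + 6*x^2 + 12*x + 8

Expanding det(x·I − A) (e.g. by cofactor expansion or by noting that A is similar to its Jordan form J, which has the same characteristic polynomial as A) gives
  χ_A(x) = x^3 + 6*x^2 + 12*x + 8
which factors as (x + 2)^3. The eigenvalues (with algebraic multiplicities) are λ = -2 with multiplicity 3.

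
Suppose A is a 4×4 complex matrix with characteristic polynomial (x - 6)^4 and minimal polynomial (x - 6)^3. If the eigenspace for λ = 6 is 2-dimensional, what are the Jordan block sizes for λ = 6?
Block sizes for λ = 6: [3, 1]

Step 1 — from the characteristic polynomial, algebraic multiplicity of λ = 6 is 4. From dim ker(A − (6)·I) = 2, there are exactly 2 Jordan blocks for λ = 6.
Step 2 — from the minimal polynomial, the factor (x − 6)^3 tells us the largest block for λ = 6 has size 3.
Step 3 — with total size 4, 2 blocks, and largest block 3, the block sizes (in nonincreasing order) are [3, 1].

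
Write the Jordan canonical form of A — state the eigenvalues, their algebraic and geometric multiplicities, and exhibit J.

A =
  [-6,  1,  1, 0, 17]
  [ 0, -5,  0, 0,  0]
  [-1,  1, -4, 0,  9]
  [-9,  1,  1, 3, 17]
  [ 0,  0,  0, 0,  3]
J_2(-5) ⊕ J_1(-5) ⊕ J_1(3) ⊕ J_1(3)

The characteristic polynomial is
  det(x·I − A) = x^5 + 9*x^4 - 6*x^3 - 190*x^2 - 75*x + 1125 = (x - 3)^2*(x + 5)^3

Eigenvalues and multiplicities (the geometric multiplicity of λ is n − rank(A − λI), which equals the number of Jordan blocks for λ):
  λ = -5: algebraic multiplicity = 3, geometric multiplicity = 2
  λ = 3: algebraic multiplicity = 2, geometric multiplicity = 2

Determining the block sizes for each eigenvalue:
  λ = -5: 2 blocks summing to 3 forces exactly one block of size 2 and the rest size 1 → block sizes [2, 1]
  λ = 3: gm = am = 2, so every block has size 1 → block sizes [1, 1]

Assembling the blocks gives a Jordan form
J =
  [-5,  1,  0, 0, 0]
  [ 0, -5,  0, 0, 0]
  [ 0,  0, -5, 0, 0]
  [ 0,  0,  0, 3, 0]
  [ 0,  0,  0, 0, 3]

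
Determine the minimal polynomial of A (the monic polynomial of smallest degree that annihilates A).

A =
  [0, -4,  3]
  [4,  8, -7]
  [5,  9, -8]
x^3

The characteristic polynomial is χ_A(x) = x^3, so the eigenvalues are known. The minimal polynomial is
  m_A(x) = Π_λ (x − λ)^{k_λ}
where k_λ is the size of the *largest* Jordan block for λ (equivalently, the smallest k with (A − λI)^k v = 0 for every generalised eigenvector v of λ).

  λ = 0: largest Jordan block has size 3, contributing (x − 0)^3

So m_A(x) = x^3 = x^3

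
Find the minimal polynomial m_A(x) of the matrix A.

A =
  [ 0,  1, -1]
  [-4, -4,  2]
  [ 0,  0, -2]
x^2 + 4*x + 4

The characteristic polynomial is χ_A(x) = (x + 2)^3, so the eigenvalues are known. The minimal polynomial is
  m_A(x) = Π_λ (x − λ)^{k_λ}
where k_λ is the size of the *largest* Jordan block for λ (equivalently, the smallest k with (A − λI)^k v = 0 for every generalised eigenvector v of λ).

  λ = -2: largest Jordan block has size 2, contributing (x + 2)^2

So m_A(x) = (x + 2)^2 = x^2 + 4*x + 4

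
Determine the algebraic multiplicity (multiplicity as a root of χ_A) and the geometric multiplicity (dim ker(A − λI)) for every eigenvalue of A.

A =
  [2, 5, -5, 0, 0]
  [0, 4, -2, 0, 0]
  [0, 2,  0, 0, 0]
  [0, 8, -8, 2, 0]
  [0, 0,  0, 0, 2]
λ = 2: alg = 5, geom = 4

Step 1 — factor the characteristic polynomial to read off the algebraic multiplicities:
  χ_A(x) = (x - 2)^5

Step 2 — compute geometric multiplicities via the rank-nullity identity g(λ) = n − rank(A − λI):
  rank(A − (2)·I) = 1, so dim ker(A − (2)·I) = n − 1 = 4

Summary:
  λ = 2: algebraic multiplicity = 5, geometric multiplicity = 4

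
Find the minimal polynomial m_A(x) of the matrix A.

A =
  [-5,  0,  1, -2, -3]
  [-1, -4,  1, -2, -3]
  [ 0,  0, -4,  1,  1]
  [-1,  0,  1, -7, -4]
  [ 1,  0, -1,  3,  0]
x^2 + 8*x + 16

The characteristic polynomial is χ_A(x) = (x + 4)^5, so the eigenvalues are known. The minimal polynomial is
  m_A(x) = Π_λ (x − λ)^{k_λ}
where k_λ is the size of the *largest* Jordan block for λ (equivalently, the smallest k with (A − λI)^k v = 0 for every generalised eigenvector v of λ).

  λ = -4: largest Jordan block has size 2, contributing (x + 4)^2

So m_A(x) = (x + 4)^2 = x^2 + 8*x + 16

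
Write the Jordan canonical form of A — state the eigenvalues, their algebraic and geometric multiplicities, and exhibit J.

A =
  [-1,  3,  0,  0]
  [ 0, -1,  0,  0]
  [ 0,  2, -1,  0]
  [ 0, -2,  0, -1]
J_2(-1) ⊕ J_1(-1) ⊕ J_1(-1)

The characteristic polynomial is
  det(x·I − A) = x^4 + 4*x^3 + 6*x^2 + 4*x + 1 = (x + 1)^4

Eigenvalues and multiplicities (the geometric multiplicity of λ is n − rank(A − λI), which equals the number of Jordan blocks for λ):
  λ = -1: algebraic multiplicity = 4, geometric multiplicity = 3

Determining the block sizes for each eigenvalue:
  λ = -1: 3 blocks summing to 4 forces exactly one block of size 2 and the rest size 1 → block sizes [2, 1, 1]

Assembling the blocks gives a Jordan form
J =
  [-1,  1,  0,  0]
  [ 0, -1,  0,  0]
  [ 0,  0, -1,  0]
  [ 0,  0,  0, -1]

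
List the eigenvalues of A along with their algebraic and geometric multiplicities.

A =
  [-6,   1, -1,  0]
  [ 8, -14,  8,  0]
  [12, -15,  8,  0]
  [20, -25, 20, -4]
λ = -4: alg = 4, geom = 2

Step 1 — factor the characteristic polynomial to read off the algebraic multiplicities:
  χ_A(x) = (x + 4)^4

Step 2 — compute geometric multiplicities via the rank-nullity identity g(λ) = n − rank(A − λI):
  rank(A − (-4)·I) = 2, so dim ker(A − (-4)·I) = n − 2 = 2

Summary:
  λ = -4: algebraic multiplicity = 4, geometric multiplicity = 2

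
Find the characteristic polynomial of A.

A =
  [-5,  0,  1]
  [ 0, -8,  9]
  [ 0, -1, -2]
x^3 + 15*x^2 + 75*x + 125

Expanding det(x·I − A) (e.g. by cofactor expansion or by noting that A is similar to its Jordan form J, which has the same characteristic polynomial as A) gives
  χ_A(x) = x^3 + 15*x^2 + 75*x + 125
which factors as (x + 5)^3. The eigenvalues (with algebraic multiplicities) are λ = -5 with multiplicity 3.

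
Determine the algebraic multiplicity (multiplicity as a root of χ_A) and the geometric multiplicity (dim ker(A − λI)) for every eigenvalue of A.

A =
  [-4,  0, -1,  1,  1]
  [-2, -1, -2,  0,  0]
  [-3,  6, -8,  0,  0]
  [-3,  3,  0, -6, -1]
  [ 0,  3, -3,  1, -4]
λ = -5: alg = 3, geom = 2; λ = -4: alg = 2, geom = 1

Step 1 — factor the characteristic polynomial to read off the algebraic multiplicities:
  χ_A(x) = (x + 4)^2*(x + 5)^3

Step 2 — compute geometric multiplicities via the rank-nullity identity g(λ) = n − rank(A − λI):
  rank(A − (-5)·I) = 3, so dim ker(A − (-5)·I) = n − 3 = 2
  rank(A − (-4)·I) = 4, so dim ker(A − (-4)·I) = n − 4 = 1

Summary:
  λ = -5: algebraic multiplicity = 3, geometric multiplicity = 2
  λ = -4: algebraic multiplicity = 2, geometric multiplicity = 1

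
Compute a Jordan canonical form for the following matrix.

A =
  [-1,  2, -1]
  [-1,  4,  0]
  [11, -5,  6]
J_3(3)

The characteristic polynomial is
  det(x·I − A) = x^3 - 9*x^2 + 27*x - 27 = (x - 3)^3

Eigenvalues and multiplicities (the geometric multiplicity of λ is n − rank(A − λI), which equals the number of Jordan blocks for λ):
  λ = 3: algebraic multiplicity = 3, geometric multiplicity = 1

Determining the block sizes for each eigenvalue:
  λ = 3: one block (gm = 1), so the single block has size am = 3 → block sizes [3]

Assembling the blocks gives a Jordan form
J =
  [3, 1, 0]
  [0, 3, 1]
  [0, 0, 3]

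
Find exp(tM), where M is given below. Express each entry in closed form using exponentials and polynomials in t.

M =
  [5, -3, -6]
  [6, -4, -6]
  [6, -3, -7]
e^{tM} =
  [3*exp(-t) - 2*exp(-4*t), -exp(-t) + exp(-4*t), -2*exp(-t) + 2*exp(-4*t)]
  [2*exp(-t) - 2*exp(-4*t), exp(-4*t), -2*exp(-t) + 2*exp(-4*t)]
  [2*exp(-t) - 2*exp(-4*t), -exp(-t) + exp(-4*t), -exp(-t) + 2*exp(-4*t)]

Strategy: write M = P · J · P⁻¹ where J is a Jordan canonical form, so e^{tM} = P · e^{tJ} · P⁻¹, and e^{tJ} can be computed block-by-block.

M has Jordan form
J =
  [-4,  0,  0]
  [ 0, -1,  0]
  [ 0,  0, -1]
(up to reordering of blocks).

Per-block formulas:
  For a 1×1 block at λ = -4: exp(t · [-4]) = [e^(-4t)].
  For a 1×1 block at λ = -1: exp(t · [-1]) = [e^(-1t)].

After assembling e^{tJ} and conjugating by P, we get:

e^{tM} =
  [3*exp(-t) - 2*exp(-4*t), -exp(-t) + exp(-4*t), -2*exp(-t) + 2*exp(-4*t)]
  [2*exp(-t) - 2*exp(-4*t), exp(-4*t), -2*exp(-t) + 2*exp(-4*t)]
  [2*exp(-t) - 2*exp(-4*t), -exp(-t) + exp(-4*t), -exp(-t) + 2*exp(-4*t)]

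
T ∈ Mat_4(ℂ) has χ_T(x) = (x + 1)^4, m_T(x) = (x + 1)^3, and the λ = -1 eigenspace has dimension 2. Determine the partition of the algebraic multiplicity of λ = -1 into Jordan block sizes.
Block sizes for λ = -1: [3, 1]

Step 1 — from the characteristic polynomial, algebraic multiplicity of λ = -1 is 4. From dim ker(T − (-1)·I) = 2, there are exactly 2 Jordan blocks for λ = -1.
Step 2 — from the minimal polynomial, the factor (x + 1)^3 tells us the largest block for λ = -1 has size 3.
Step 3 — with total size 4, 2 blocks, and largest block 3, the block sizes (in nonincreasing order) are [3, 1].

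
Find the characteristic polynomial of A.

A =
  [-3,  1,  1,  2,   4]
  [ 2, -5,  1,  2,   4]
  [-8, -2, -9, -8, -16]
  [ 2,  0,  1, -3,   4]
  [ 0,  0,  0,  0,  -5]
x^5 + 25*x^4 + 250*x^3 + 1250*x^2 + 3125*x + 3125

Expanding det(x·I − A) (e.g. by cofactor expansion or by noting that A is similar to its Jordan form J, which has the same characteristic polynomial as A) gives
  χ_A(x) = x^5 + 25*x^4 + 250*x^3 + 1250*x^2 + 3125*x + 3125
which factors as (x + 5)^5. The eigenvalues (with algebraic multiplicities) are λ = -5 with multiplicity 5.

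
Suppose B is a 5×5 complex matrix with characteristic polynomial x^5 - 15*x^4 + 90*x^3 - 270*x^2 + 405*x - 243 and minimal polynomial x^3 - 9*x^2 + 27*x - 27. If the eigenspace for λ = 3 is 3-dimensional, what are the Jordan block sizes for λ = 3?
Block sizes for λ = 3: [3, 1, 1]

Step 1 — from the characteristic polynomial, algebraic multiplicity of λ = 3 is 5. From dim ker(B − (3)·I) = 3, there are exactly 3 Jordan blocks for λ = 3.
Step 2 — from the minimal polynomial, the factor (x − 3)^3 tells us the largest block for λ = 3 has size 3.
Step 3 — with total size 5, 3 blocks, and largest block 3, the block sizes (in nonincreasing order) are [3, 1, 1].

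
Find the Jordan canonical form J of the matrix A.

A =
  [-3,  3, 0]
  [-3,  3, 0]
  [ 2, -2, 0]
J_2(0) ⊕ J_1(0)

The characteristic polynomial is
  det(x·I − A) = x^3

Eigenvalues and multiplicities (the geometric multiplicity of λ is n − rank(A − λI), which equals the number of Jordan blocks for λ):
  λ = 0: algebraic multiplicity = 3, geometric multiplicity = 2

Determining the block sizes for each eigenvalue:
  λ = 0: 2 blocks summing to 3 forces exactly one block of size 2 and the rest size 1 → block sizes [2, 1]

Assembling the blocks gives a Jordan form
J =
  [0, 1, 0]
  [0, 0, 0]
  [0, 0, 0]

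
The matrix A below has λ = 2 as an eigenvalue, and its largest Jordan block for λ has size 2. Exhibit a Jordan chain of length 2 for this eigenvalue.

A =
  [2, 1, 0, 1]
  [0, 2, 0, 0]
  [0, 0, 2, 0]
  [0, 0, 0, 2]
A Jordan chain for λ = 2 of length 2:
v_1 = (1, 0, 0, 0)ᵀ
v_2 = (0, 1, 0, 0)ᵀ

Let N = A − (2)·I. We want v_2 with N^2 v_2 = 0 but N^1 v_2 ≠ 0; then v_{j-1} := N · v_j for j = 2, …, 2.

Pick v_2 = (0, 1, 0, 0)ᵀ.
Then v_1 = N · v_2 = (1, 0, 0, 0)ᵀ.

Sanity check: (A − (2)·I) v_1 = (0, 0, 0, 0)ᵀ = 0. ✓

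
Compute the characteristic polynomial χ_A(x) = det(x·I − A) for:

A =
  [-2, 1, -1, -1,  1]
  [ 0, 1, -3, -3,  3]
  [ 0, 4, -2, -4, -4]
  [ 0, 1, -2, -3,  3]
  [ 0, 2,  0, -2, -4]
x^5 + 10*x^4 + 40*x^3 + 80*x^2 + 80*x + 32

Expanding det(x·I − A) (e.g. by cofactor expansion or by noting that A is similar to its Jordan form J, which has the same characteristic polynomial as A) gives
  χ_A(x) = x^5 + 10*x^4 + 40*x^3 + 80*x^2 + 80*x + 32
which factors as (x + 2)^5. The eigenvalues (with algebraic multiplicities) are λ = -2 with multiplicity 5.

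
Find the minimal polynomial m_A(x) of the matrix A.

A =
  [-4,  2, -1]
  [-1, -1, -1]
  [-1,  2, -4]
x^2 + 6*x + 9

The characteristic polynomial is χ_A(x) = (x + 3)^3, so the eigenvalues are known. The minimal polynomial is
  m_A(x) = Π_λ (x − λ)^{k_λ}
where k_λ is the size of the *largest* Jordan block for λ (equivalently, the smallest k with (A − λI)^k v = 0 for every generalised eigenvector v of λ).

  λ = -3: largest Jordan block has size 2, contributing (x + 3)^2

So m_A(x) = (x + 3)^2 = x^2 + 6*x + 9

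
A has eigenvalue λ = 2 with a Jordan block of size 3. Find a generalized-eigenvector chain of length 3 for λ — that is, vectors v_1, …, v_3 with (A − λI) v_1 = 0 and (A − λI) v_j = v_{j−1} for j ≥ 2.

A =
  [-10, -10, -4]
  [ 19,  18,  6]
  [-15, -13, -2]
A Jordan chain for λ = 2 of length 3:
v_1 = (14, -14, -7)ᵀ
v_2 = (-12, 19, -15)ᵀ
v_3 = (1, 0, 0)ᵀ

Let N = A − (2)·I. We want v_3 with N^3 v_3 = 0 but N^2 v_3 ≠ 0; then v_{j-1} := N · v_j for j = 3, …, 2.

Pick v_3 = (1, 0, 0)ᵀ.
Then v_2 = N · v_3 = (-12, 19, -15)ᵀ.
Then v_1 = N · v_2 = (14, -14, -7)ᵀ.

Sanity check: (A − (2)·I) v_1 = (0, 0, 0)ᵀ = 0. ✓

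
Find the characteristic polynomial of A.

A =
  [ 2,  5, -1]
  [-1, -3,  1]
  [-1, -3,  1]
x^3

Expanding det(x·I − A) (e.g. by cofactor expansion or by noting that A is similar to its Jordan form J, which has the same characteristic polynomial as A) gives
  χ_A(x) = x^3
which factors as x^3. The eigenvalues (with algebraic multiplicities) are λ = 0 with multiplicity 3.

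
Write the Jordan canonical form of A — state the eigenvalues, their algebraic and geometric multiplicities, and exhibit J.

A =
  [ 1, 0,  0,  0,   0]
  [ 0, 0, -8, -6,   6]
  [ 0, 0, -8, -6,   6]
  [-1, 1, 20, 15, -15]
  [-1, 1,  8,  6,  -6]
J_2(0) ⊕ J_1(0) ⊕ J_1(1) ⊕ J_1(1)

The characteristic polynomial is
  det(x·I − A) = x^5 - 2*x^4 + x^3 = x^3*(x - 1)^2

Eigenvalues and multiplicities (the geometric multiplicity of λ is n − rank(A − λI), which equals the number of Jordan blocks for λ):
  λ = 0: algebraic multiplicity = 3, geometric multiplicity = 2
  λ = 1: algebraic multiplicity = 2, geometric multiplicity = 2

Determining the block sizes for each eigenvalue:
  λ = 0: 2 blocks summing to 3 forces exactly one block of size 2 and the rest size 1 → block sizes [2, 1]
  λ = 1: gm = am = 2, so every block has size 1 → block sizes [1, 1]

Assembling the blocks gives a Jordan form
J =
  [0, 1, 0, 0, 0]
  [0, 0, 0, 0, 0]
  [0, 0, 0, 0, 0]
  [0, 0, 0, 1, 0]
  [0, 0, 0, 0, 1]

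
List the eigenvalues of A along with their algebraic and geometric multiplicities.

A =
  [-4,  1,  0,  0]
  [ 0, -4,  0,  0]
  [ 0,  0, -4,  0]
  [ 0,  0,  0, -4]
λ = -4: alg = 4, geom = 3

Step 1 — factor the characteristic polynomial to read off the algebraic multiplicities:
  χ_A(x) = (x + 4)^4

Step 2 — compute geometric multiplicities via the rank-nullity identity g(λ) = n − rank(A − λI):
  rank(A − (-4)·I) = 1, so dim ker(A − (-4)·I) = n − 1 = 3

Summary:
  λ = -4: algebraic multiplicity = 4, geometric multiplicity = 3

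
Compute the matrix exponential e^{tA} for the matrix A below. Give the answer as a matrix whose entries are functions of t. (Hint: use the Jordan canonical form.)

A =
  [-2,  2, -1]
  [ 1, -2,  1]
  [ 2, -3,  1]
e^{tA} =
  [t^2*exp(-t)/2 - t*exp(-t) + exp(-t), -t^2*exp(-t)/2 + 2*t*exp(-t), t^2*exp(-t)/2 - t*exp(-t)]
  [t*exp(-t), -t*exp(-t) + exp(-t), t*exp(-t)]
  [-t^2*exp(-t)/2 + 2*t*exp(-t), t^2*exp(-t)/2 - 3*t*exp(-t), -t^2*exp(-t)/2 + 2*t*exp(-t) + exp(-t)]

Strategy: write A = P · J · P⁻¹ where J is a Jordan canonical form, so e^{tA} = P · e^{tJ} · P⁻¹, and e^{tJ} can be computed block-by-block.

A has Jordan form
J =
  [-1,  1,  0]
  [ 0, -1,  1]
  [ 0,  0, -1]
(up to reordering of blocks).

Per-block formulas:
  For a 3×3 Jordan block J_3(-1): exp(t · J_3(-1)) = e^(-1t)·(I + t·N + (t^2/2)·N^2), where N is the 3×3 nilpotent shift.

After assembling e^{tJ} and conjugating by P, we get:

e^{tA} =
  [t^2*exp(-t)/2 - t*exp(-t) + exp(-t), -t^2*exp(-t)/2 + 2*t*exp(-t), t^2*exp(-t)/2 - t*exp(-t)]
  [t*exp(-t), -t*exp(-t) + exp(-t), t*exp(-t)]
  [-t^2*exp(-t)/2 + 2*t*exp(-t), t^2*exp(-t)/2 - 3*t*exp(-t), -t^2*exp(-t)/2 + 2*t*exp(-t) + exp(-t)]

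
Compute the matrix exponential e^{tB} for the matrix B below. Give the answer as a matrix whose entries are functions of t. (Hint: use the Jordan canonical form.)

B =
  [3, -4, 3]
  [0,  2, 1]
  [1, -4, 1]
e^{tB} =
  [2*t^2*exp(2*t) + t*exp(2*t) + exp(2*t), -8*t^2*exp(2*t) - 4*t*exp(2*t), -2*t^2*exp(2*t) + 3*t*exp(2*t)]
  [t^2*exp(2*t)/2, -2*t^2*exp(2*t) + exp(2*t), -t^2*exp(2*t)/2 + t*exp(2*t)]
  [t*exp(2*t), -4*t*exp(2*t), -t*exp(2*t) + exp(2*t)]

Strategy: write B = P · J · P⁻¹ where J is a Jordan canonical form, so e^{tB} = P · e^{tJ} · P⁻¹, and e^{tJ} can be computed block-by-block.

B has Jordan form
J =
  [2, 1, 0]
  [0, 2, 1]
  [0, 0, 2]
(up to reordering of blocks).

Per-block formulas:
  For a 3×3 Jordan block J_3(2): exp(t · J_3(2)) = e^(2t)·(I + t·N + (t^2/2)·N^2), where N is the 3×3 nilpotent shift.

After assembling e^{tJ} and conjugating by P, we get:

e^{tB} =
  [2*t^2*exp(2*t) + t*exp(2*t) + exp(2*t), -8*t^2*exp(2*t) - 4*t*exp(2*t), -2*t^2*exp(2*t) + 3*t*exp(2*t)]
  [t^2*exp(2*t)/2, -2*t^2*exp(2*t) + exp(2*t), -t^2*exp(2*t)/2 + t*exp(2*t)]
  [t*exp(2*t), -4*t*exp(2*t), -t*exp(2*t) + exp(2*t)]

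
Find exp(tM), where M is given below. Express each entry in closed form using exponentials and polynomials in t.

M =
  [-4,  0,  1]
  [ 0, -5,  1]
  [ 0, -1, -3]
e^{tM} =
  [exp(-4*t), -t^2*exp(-4*t)/2, t^2*exp(-4*t)/2 + t*exp(-4*t)]
  [0, -t*exp(-4*t) + exp(-4*t), t*exp(-4*t)]
  [0, -t*exp(-4*t), t*exp(-4*t) + exp(-4*t)]

Strategy: write M = P · J · P⁻¹ where J is a Jordan canonical form, so e^{tM} = P · e^{tJ} · P⁻¹, and e^{tJ} can be computed block-by-block.

M has Jordan form
J =
  [-4,  1,  0]
  [ 0, -4,  1]
  [ 0,  0, -4]
(up to reordering of blocks).

Per-block formulas:
  For a 3×3 Jordan block J_3(-4): exp(t · J_3(-4)) = e^(-4t)·(I + t·N + (t^2/2)·N^2), where N is the 3×3 nilpotent shift.

After assembling e^{tJ} and conjugating by P, we get:

e^{tM} =
  [exp(-4*t), -t^2*exp(-4*t)/2, t^2*exp(-4*t)/2 + t*exp(-4*t)]
  [0, -t*exp(-4*t) + exp(-4*t), t*exp(-4*t)]
  [0, -t*exp(-4*t), t*exp(-4*t) + exp(-4*t)]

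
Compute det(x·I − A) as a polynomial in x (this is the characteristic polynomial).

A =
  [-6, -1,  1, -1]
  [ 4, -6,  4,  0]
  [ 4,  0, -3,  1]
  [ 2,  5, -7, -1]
x^4 + 16*x^3 + 96*x^2 + 256*x + 256

Expanding det(x·I − A) (e.g. by cofactor expansion or by noting that A is similar to its Jordan form J, which has the same characteristic polynomial as A) gives
  χ_A(x) = x^4 + 16*x^3 + 96*x^2 + 256*x + 256
which factors as (x + 4)^4. The eigenvalues (with algebraic multiplicities) are λ = -4 with multiplicity 4.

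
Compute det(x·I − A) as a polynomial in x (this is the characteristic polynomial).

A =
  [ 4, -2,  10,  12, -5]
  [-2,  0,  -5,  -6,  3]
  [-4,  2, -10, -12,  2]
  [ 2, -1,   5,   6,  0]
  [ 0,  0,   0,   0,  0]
x^5

Expanding det(x·I − A) (e.g. by cofactor expansion or by noting that A is similar to its Jordan form J, which has the same characteristic polynomial as A) gives
  χ_A(x) = x^5
which factors as x^5. The eigenvalues (with algebraic multiplicities) are λ = 0 with multiplicity 5.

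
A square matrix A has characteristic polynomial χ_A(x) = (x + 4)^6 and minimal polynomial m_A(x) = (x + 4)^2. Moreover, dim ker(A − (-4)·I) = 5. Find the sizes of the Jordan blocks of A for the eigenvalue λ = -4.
Block sizes for λ = -4: [2, 1, 1, 1, 1]

Step 1 — from the characteristic polynomial, algebraic multiplicity of λ = -4 is 6. From dim ker(A − (-4)·I) = 5, there are exactly 5 Jordan blocks for λ = -4.
Step 2 — from the minimal polynomial, the factor (x + 4)^2 tells us the largest block for λ = -4 has size 2.
Step 3 — with total size 6, 5 blocks, and largest block 2, the block sizes (in nonincreasing order) are [2, 1, 1, 1, 1].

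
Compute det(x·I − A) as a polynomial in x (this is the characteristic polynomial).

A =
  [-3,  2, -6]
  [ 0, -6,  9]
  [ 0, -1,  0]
x^3 + 9*x^2 + 27*x + 27

Expanding det(x·I − A) (e.g. by cofactor expansion or by noting that A is similar to its Jordan form J, which has the same characteristic polynomial as A) gives
  χ_A(x) = x^3 + 9*x^2 + 27*x + 27
which factors as (x + 3)^3. The eigenvalues (with algebraic multiplicities) are λ = -3 with multiplicity 3.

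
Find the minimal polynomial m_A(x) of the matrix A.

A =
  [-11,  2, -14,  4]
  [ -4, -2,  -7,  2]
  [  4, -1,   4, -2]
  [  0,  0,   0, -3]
x^2 + 6*x + 9

The characteristic polynomial is χ_A(x) = (x + 3)^4, so the eigenvalues are known. The minimal polynomial is
  m_A(x) = Π_λ (x − λ)^{k_λ}
where k_λ is the size of the *largest* Jordan block for λ (equivalently, the smallest k with (A − λI)^k v = 0 for every generalised eigenvector v of λ).

  λ = -3: largest Jordan block has size 2, contributing (x + 3)^2

So m_A(x) = (x + 3)^2 = x^2 + 6*x + 9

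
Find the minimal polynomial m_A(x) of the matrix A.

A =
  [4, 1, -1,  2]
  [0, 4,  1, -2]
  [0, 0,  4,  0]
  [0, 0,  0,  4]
x^3 - 12*x^2 + 48*x - 64

The characteristic polynomial is χ_A(x) = (x - 4)^4, so the eigenvalues are known. The minimal polynomial is
  m_A(x) = Π_λ (x − λ)^{k_λ}
where k_λ is the size of the *largest* Jordan block for λ (equivalently, the smallest k with (A − λI)^k v = 0 for every generalised eigenvector v of λ).

  λ = 4: largest Jordan block has size 3, contributing (x − 4)^3

So m_A(x) = (x - 4)^3 = x^3 - 12*x^2 + 48*x - 64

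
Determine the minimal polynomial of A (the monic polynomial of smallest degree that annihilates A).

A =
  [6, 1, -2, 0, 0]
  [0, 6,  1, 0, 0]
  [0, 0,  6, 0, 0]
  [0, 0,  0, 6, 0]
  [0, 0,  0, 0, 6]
x^3 - 18*x^2 + 108*x - 216

The characteristic polynomial is χ_A(x) = (x - 6)^5, so the eigenvalues are known. The minimal polynomial is
  m_A(x) = Π_λ (x − λ)^{k_λ}
where k_λ is the size of the *largest* Jordan block for λ (equivalently, the smallest k with (A − λI)^k v = 0 for every generalised eigenvector v of λ).

  λ = 6: largest Jordan block has size 3, contributing (x − 6)^3

So m_A(x) = (x - 6)^3 = x^3 - 18*x^2 + 108*x - 216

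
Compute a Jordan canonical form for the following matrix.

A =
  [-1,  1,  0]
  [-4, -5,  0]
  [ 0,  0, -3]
J_2(-3) ⊕ J_1(-3)

The characteristic polynomial is
  det(x·I − A) = x^3 + 9*x^2 + 27*x + 27 = (x + 3)^3

Eigenvalues and multiplicities (the geometric multiplicity of λ is n − rank(A − λI), which equals the number of Jordan blocks for λ):
  λ = -3: algebraic multiplicity = 3, geometric multiplicity = 2

Determining the block sizes for each eigenvalue:
  λ = -3: 2 blocks summing to 3 forces exactly one block of size 2 and the rest size 1 → block sizes [2, 1]

Assembling the blocks gives a Jordan form
J =
  [-3,  1,  0]
  [ 0, -3,  0]
  [ 0,  0, -3]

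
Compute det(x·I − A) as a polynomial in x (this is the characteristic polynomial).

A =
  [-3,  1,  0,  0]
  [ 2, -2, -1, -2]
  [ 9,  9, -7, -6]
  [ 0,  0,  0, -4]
x^4 + 16*x^3 + 96*x^2 + 256*x + 256

Expanding det(x·I − A) (e.g. by cofactor expansion or by noting that A is similar to its Jordan form J, which has the same characteristic polynomial as A) gives
  χ_A(x) = x^4 + 16*x^3 + 96*x^2 + 256*x + 256
which factors as (x + 4)^4. The eigenvalues (with algebraic multiplicities) are λ = -4 with multiplicity 4.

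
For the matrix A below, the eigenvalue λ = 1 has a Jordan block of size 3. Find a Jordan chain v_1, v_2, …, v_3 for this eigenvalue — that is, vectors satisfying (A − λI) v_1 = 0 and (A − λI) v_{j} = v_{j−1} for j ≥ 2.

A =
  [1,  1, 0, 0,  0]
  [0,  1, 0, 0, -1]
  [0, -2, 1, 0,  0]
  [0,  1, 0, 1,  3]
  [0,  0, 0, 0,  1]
A Jordan chain for λ = 1 of length 3:
v_1 = (-1, 0, 2, -1, 0)ᵀ
v_2 = (0, -1, 0, 3, 0)ᵀ
v_3 = (0, 0, 0, 0, 1)ᵀ

Let N = A − (1)·I. We want v_3 with N^3 v_3 = 0 but N^2 v_3 ≠ 0; then v_{j-1} := N · v_j for j = 3, …, 2.

Pick v_3 = (0, 0, 0, 0, 1)ᵀ.
Then v_2 = N · v_3 = (0, -1, 0, 3, 0)ᵀ.
Then v_1 = N · v_2 = (-1, 0, 2, -1, 0)ᵀ.

Sanity check: (A − (1)·I) v_1 = (0, 0, 0, 0, 0)ᵀ = 0. ✓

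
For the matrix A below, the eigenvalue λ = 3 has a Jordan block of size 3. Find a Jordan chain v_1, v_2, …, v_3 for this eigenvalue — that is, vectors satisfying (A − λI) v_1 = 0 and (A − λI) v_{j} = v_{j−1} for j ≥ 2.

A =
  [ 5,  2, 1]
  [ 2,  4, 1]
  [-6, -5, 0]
A Jordan chain for λ = 3 of length 3:
v_1 = (2, 0, -4)ᵀ
v_2 = (2, 2, -6)ᵀ
v_3 = (1, 0, 0)ᵀ

Let N = A − (3)·I. We want v_3 with N^3 v_3 = 0 but N^2 v_3 ≠ 0; then v_{j-1} := N · v_j for j = 3, …, 2.

Pick v_3 = (1, 0, 0)ᵀ.
Then v_2 = N · v_3 = (2, 2, -6)ᵀ.
Then v_1 = N · v_2 = (2, 0, -4)ᵀ.

Sanity check: (A − (3)·I) v_1 = (0, 0, 0)ᵀ = 0. ✓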